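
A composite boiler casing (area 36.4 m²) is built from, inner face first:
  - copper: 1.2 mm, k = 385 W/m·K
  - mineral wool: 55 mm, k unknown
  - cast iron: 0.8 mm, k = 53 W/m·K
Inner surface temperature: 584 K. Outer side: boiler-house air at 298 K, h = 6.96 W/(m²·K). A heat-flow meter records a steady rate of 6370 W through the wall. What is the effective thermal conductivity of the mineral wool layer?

Using the resistance-network approach (series):
R_copper = L/(kA) = 0.0012/(385×36.4) = 8.563×10^-8 K/W
R_cast iron = L/(kA) = 0.0008/(53×36.4) = 4.147×10^-7 K/W
R_outer film = 1/(h_o·A) = 1/(6.96×36.4) = 0.003947 K/W
Sum of known resistances R_other = 0.003948 K/W
Total R = ΔT/Q = 286/6370 = 0.0449 K/W
R_mineral wool = R_total − R_other = 0.04095 K/W
k = L/(R·A) = 0.055/(0.04095×36.4)

k ≈ 0.0369 W/(m·K)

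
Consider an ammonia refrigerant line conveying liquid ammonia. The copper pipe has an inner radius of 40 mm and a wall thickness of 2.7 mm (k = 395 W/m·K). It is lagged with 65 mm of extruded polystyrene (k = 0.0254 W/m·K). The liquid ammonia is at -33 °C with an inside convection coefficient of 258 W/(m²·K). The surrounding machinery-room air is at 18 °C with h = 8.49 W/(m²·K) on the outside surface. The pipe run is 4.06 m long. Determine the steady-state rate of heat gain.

Q ≈ 34.6 W

Per-layer cylindrical resistances, series-summed:
R_inner film = 1/(h_i·2πr₁L) = 1/(258×2π×0.04×4.06) = 0.003799 K/W
R_copper pipe wall = ln(42.7/40)/(2π×395×4.06) = 6.482×10^-6 K/W
R_extruded polystyrene = ln(107.7/42.7)/(2π×0.0254×4.06) = 1.428 K/W
R_outer film = 1/(h_o·2πr_oL) = 1/(8.49×2π×0.1077×4.06) = 0.04287 K/W
R_total = 1.474 K/W
Q = ΔT/R_total = 51/1.474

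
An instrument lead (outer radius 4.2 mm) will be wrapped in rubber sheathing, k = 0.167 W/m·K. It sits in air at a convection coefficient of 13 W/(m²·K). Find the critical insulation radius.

r_cr ≈ 12.8 mm

For a cylinder r_cr = k/h = 0.167/13
r_cr = 12.8 mm; since the bare radius (4.2 mm) is below r_cr, adding a thin layer of insulation will *increase* heat loss.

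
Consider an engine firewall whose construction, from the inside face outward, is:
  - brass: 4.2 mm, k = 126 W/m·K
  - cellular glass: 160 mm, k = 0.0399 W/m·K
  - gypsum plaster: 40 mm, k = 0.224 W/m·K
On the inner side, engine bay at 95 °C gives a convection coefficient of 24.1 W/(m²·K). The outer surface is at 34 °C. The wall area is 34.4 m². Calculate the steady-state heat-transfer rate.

Model the wall as resistances in series:
R_inner film = 1/(h_i·A) = 1/(24.1×34.4) = 0.001206 K/W
R_brass = L/(kA) = 0.0042/(126×34.4) = 9.69×10^-7 K/W
R_cellular glass = L/(kA) = 0.16/(0.0399×34.4) = 0.1166 K/W
R_gypsum plaster = L/(kA) = 0.04/(0.224×34.4) = 0.005191 K/W
R_total = 0.123 K/W
Q = ΔT / R_total = 61 / 0.123

Q ≈ 496 W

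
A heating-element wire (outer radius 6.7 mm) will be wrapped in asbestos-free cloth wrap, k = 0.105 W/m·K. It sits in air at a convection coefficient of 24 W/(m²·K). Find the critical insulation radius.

r_cr ≈ 4.37 mm

For a cylinder r_cr = k/h = 0.105/24
r_cr = 4.37 mm; since the bare radius (6.7 mm) is above r_cr, any added insulation will reduce heat loss.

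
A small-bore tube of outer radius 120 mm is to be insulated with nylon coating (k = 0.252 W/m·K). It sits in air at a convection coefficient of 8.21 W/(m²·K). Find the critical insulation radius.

r_cr ≈ 30.7 mm

For a cylinder r_cr = k/h = 0.252/8.21
r_cr = 30.7 mm; since the bare radius (120 mm) is above r_cr, any added insulation will reduce heat loss.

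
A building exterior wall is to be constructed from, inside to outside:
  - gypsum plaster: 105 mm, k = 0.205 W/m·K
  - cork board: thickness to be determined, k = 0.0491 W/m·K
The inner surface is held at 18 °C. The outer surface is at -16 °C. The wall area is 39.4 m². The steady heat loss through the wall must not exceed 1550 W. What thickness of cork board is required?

Treating each layer as a thermal resistance in series:
R_gypsum plaster = L/(kA) = 0.105/(0.205×39.4) = 0.013 K/W
Sum of the known resistances R_other = 0.013 K/W
Required total resistance R_tot = ΔT/Q_allow = 34/1550 = 0.02194 K/W
R_cork board = R_tot − R_other = 0.008936 K/W
L = R·k·A = 0.008936×0.0491×39.4

L ≈ 17.3 mm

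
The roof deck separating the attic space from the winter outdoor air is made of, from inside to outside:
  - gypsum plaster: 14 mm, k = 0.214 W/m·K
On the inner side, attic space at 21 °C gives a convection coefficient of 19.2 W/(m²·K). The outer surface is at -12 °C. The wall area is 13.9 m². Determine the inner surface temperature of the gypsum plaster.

Treating each layer as a thermal resistance in series:
R_inner film = 1/(h_i·A) = 1/(19.2×13.9) = 0.003747 K/W
R_gypsum plaster = L/(kA) = 0.014/(0.214×13.9) = 0.004707 K/W
R_total = 0.008454 K/W;  Q = ΔT/R_total = 33/0.008454 = 3904 W
T_interface = T_inner − Q·ΣR(inner→interface) = 21 − 3900×0.003747

T ≈ 6.37 °C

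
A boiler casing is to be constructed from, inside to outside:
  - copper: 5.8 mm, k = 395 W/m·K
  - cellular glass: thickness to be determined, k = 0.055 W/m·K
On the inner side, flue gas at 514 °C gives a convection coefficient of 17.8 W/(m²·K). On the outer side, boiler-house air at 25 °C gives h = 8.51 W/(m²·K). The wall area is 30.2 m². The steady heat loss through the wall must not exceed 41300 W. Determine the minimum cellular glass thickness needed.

L ≈ 10.1 mm

Series thermal resistances:
R_inner film = 1/(h_i·A) = 1/(17.8×30.2) = 0.00186 K/W
R_copper = L/(kA) = 0.0058/(395×30.2) = 4.862×10^-7 K/W
R_outer film = 1/(h_o·A) = 1/(8.51×30.2) = 0.003891 K/W
Sum of the known resistances R_other = 0.005752 K/W
Required total resistance R_tot = ΔT/Q_allow = 489/41300 = 0.01184 K/W
R_cellular glass = R_tot − R_other = 0.006088 K/W
L = R·k·A = 0.006088×0.055×30.2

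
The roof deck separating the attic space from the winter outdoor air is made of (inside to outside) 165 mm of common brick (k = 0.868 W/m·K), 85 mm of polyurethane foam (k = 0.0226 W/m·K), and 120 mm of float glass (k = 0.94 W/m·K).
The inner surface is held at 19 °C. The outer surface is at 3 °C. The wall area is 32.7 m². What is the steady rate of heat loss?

Q ≈ 128 W

Series thermal resistances:
R_common brick = L/(kA) = 0.165/(0.868×32.7) = 0.005813 K/W
R_polyurethane foam = L/(kA) = 0.085/(0.0226×32.7) = 0.115 K/W
R_float glass = L/(kA) = 0.12/(0.94×32.7) = 0.003904 K/W
R_total = 0.1247 K/W
Q = ΔT / R_total = 16 / 0.1247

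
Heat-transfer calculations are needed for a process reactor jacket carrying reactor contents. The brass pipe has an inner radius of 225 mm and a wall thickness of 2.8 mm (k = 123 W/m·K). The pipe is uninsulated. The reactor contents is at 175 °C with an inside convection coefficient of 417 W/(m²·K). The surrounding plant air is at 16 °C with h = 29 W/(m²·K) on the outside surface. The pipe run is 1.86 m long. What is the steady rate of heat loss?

Cylindrical conduction, so R = ln(r₂/r₁)/(2πkL) per layer, in series:
R_inner film = 1/(h_i·2πr₁L) = 1/(417×2π×0.225×1.86) = 9.12×10^-4 K/W
R_brass pipe wall = ln(227.8/225)/(2π×123×1.86) = 8.604×10^-6 K/W
R_outer film = 1/(h_o·2πr_oL) = 1/(29×2π×0.2278×1.86) = 0.01295 K/W
R_total = 0.01387 K/W
Q = ΔT/R_total = 159/0.01387

Q ≈ 11500 W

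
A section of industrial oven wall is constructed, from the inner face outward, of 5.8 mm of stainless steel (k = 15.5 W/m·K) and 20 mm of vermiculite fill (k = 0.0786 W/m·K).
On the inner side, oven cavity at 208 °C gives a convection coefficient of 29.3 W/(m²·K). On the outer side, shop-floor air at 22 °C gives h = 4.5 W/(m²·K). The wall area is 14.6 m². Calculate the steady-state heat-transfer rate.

Using the resistance-network approach (series):
R_inner film = 1/(h_i·A) = 1/(29.3×14.6) = 0.002338 K/W
R_stainless steel = L/(kA) = 0.0058/(15.5×14.6) = 2.563×10^-5 K/W
R_vermiculite fill = L/(kA) = 0.02/(0.0786×14.6) = 0.01743 K/W
R_outer film = 1/(h_o·A) = 1/(4.5×14.6) = 0.01522 K/W
R_total = 0.03501 K/W
Q = ΔT / R_total = 186 / 0.03501

Q ≈ 5310 W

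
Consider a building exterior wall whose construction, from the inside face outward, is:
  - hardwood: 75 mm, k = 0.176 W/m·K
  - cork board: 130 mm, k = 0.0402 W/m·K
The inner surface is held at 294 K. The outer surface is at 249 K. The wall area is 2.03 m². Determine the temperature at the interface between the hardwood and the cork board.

Treating each layer as a thermal resistance in series:
R_hardwood = L/(kA) = 0.075/(0.176×2.03) = 0.2099 K/W
R_cork board = L/(kA) = 0.13/(0.0402×2.03) = 1.593 K/W
R_total = 1.803 K/W;  Q = ΔT/R_total = 45/1.803 = 24.96 W
T_interface = T_inner − Q·ΣR(inner→interface) = 294 − 25×0.2099

T ≈ 289 K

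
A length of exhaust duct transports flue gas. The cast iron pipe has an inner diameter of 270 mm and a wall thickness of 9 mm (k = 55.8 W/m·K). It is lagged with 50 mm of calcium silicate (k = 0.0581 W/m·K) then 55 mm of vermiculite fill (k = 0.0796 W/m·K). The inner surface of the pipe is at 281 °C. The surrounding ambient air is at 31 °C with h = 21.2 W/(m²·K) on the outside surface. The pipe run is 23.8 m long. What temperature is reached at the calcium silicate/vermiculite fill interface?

T ≈ 129 °C

For a radial system each layer contributes R = ln(r_out/r_in)/(2πkL); films add R = 1/(hA).
R_cast iron pipe wall = ln(144/135)/(2π×55.8×23.8) = 7.734×10^-6 K/W
R_calcium silicate = ln(194/144)/(2π×0.0581×23.8) = 0.0343 K/W
R_vermiculite fill = ln(249/194)/(2π×0.0796×23.8) = 0.02097 K/W
R_outer film = 1/(h_o·2πr_oL) = 1/(21.2×2π×0.249×23.8) = 0.001267 K/W
R_total = 0.05655 K/W
Q = ΔT/R_total = 250/0.05655
Q = 4420 W
T_interface = T_inner − Q·ΣR(inner→interface) = 281 − 4420×0.03431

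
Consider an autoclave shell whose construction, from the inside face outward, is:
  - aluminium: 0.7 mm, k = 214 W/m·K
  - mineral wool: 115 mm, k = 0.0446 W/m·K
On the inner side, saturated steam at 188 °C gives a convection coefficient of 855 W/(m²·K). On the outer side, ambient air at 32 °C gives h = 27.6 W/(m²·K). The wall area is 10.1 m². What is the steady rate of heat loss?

Q ≈ 602 W

Treating each layer as a thermal resistance in series:
R_inner film = 1/(h_i·A) = 1/(855×10.1) = 1.158×10^-4 K/W
R_aluminium = L/(kA) = 0.0007/(214×10.1) = 3.239×10^-7 K/W
R_mineral wool = L/(kA) = 0.115/(0.0446×10.1) = 0.2553 K/W
R_outer film = 1/(h_o·A) = 1/(27.6×10.1) = 0.003587 K/W
R_total = 0.259 K/W
Q = ΔT / R_total = 156 / 0.259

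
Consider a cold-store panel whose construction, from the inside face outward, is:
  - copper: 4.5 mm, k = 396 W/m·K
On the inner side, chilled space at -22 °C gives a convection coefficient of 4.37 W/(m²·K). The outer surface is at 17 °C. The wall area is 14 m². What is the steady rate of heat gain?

Treating each layer as a thermal resistance in series:
R_inner film = 1/(h_i·A) = 1/(4.37×14) = 0.01635 K/W
R_copper = L/(kA) = 0.0045/(396×14) = 8.117×10^-7 K/W
R_total = 0.01635 K/W
Q = ΔT / R_total = 39 / 0.01635

Q ≈ 2390 W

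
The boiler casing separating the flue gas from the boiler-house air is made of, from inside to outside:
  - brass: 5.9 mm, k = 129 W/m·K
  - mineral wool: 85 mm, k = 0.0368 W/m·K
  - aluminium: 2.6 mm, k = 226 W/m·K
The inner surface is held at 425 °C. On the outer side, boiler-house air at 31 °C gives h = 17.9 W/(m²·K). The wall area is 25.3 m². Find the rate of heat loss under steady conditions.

Thermal resistances in series:
R_brass = L/(kA) = 0.0059/(129×25.3) = 1.808×10^-6 K/W
R_mineral wool = L/(kA) = 0.085/(0.0368×25.3) = 0.0913 K/W
R_aluminium = L/(kA) = 0.0026/(226×25.3) = 4.547×10^-7 K/W
R_outer film = 1/(h_o·A) = 1/(17.9×25.3) = 0.002208 K/W
R_total = 0.09351 K/W
Q = ΔT / R_total = 394 / 0.09351

Q ≈ 4210 W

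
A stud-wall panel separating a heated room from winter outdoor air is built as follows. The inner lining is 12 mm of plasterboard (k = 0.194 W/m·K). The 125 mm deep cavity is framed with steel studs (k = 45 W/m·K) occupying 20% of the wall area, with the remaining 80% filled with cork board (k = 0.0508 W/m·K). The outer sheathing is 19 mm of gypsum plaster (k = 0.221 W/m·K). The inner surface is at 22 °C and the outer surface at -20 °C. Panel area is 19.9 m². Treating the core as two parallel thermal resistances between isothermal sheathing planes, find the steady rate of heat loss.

Q ≈ 5170 W

Sheathing layers in series; stud and cavity paths in parallel between them.
R_inner = 0.012/(0.194×19.9) = 0.003108 K/W
R_stud  = 0.125/(45×0.2×19.9) = 6.979×10^-4 K/W
R_cav   = 0.125/(0.0508×0.8×19.9) = 0.1546 K/W
1/R_core = 1/R_stud + 1/R_cav → R_core = 6.948×10^-4 K/W
R_outer = 0.019/(0.221×19.9) = 0.00432 K/W
R_total = 0.008123 K/W
Q = ΔT/R_total = 42/0.008123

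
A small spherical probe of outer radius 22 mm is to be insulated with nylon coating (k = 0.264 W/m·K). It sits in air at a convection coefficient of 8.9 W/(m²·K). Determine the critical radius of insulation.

r_cr ≈ 59.3 mm

For a sphere r_cr = 2k/h = 2×0.264/8.9
r_cr = 59.3 mm; since the bare radius (22 mm) is below r_cr, adding a thin layer of insulation will *increase* heat loss.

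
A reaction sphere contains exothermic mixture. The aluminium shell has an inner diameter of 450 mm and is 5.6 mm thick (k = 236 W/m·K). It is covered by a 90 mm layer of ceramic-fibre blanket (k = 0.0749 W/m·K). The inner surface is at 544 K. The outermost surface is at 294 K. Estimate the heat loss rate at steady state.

Q ≈ 193 W

For a spherical shell R = (1/r₁ − 1/r₂)/(4πk); film R = 1/(h·4πr²). In series:
R_aluminium shell = (1/0.225 − 1/0.2306)/(4π×236) = 3.639×10^-5 K/W
R_ceramic-fibre blanket = (1/0.2306 − 1/0.3206)/(4π×0.0749) = 1.293 K/W
R_total = 1.293 K/W
Q = ΔT/R_total = 250/1.293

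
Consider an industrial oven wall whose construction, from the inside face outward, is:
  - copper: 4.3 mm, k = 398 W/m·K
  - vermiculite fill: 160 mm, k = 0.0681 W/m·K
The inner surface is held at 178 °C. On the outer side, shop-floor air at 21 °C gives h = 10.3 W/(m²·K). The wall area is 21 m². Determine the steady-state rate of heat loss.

Thermal resistances in series:
R_copper = L/(kA) = 0.0043/(398×21) = 5.145×10^-7 K/W
R_vermiculite fill = L/(kA) = 0.16/(0.0681×21) = 0.1119 K/W
R_outer film = 1/(h_o·A) = 1/(10.3×21) = 0.004623 K/W
R_total = 0.1165 K/W
Q = ΔT / R_total = 157 / 0.1165

Q ≈ 1350 W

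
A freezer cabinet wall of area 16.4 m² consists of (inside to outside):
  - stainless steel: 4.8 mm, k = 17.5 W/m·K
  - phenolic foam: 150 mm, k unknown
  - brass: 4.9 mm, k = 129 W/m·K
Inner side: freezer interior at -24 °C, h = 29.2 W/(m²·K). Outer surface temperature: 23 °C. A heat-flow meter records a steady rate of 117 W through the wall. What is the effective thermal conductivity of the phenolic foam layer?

k ≈ 0.0229 W/(m·K)

Using the resistance-network approach (series):
R_inner film = 1/(h_i·A) = 1/(29.2×16.4) = 0.002088 K/W
R_stainless steel = L/(kA) = 0.0048/(17.5×16.4) = 1.672×10^-5 K/W
R_brass = L/(kA) = 0.0049/(129×16.4) = 2.316×10^-6 K/W
Sum of known resistances R_other = 0.002107 K/W
Total R = ΔT/Q = 47/117 = 0.4017 K/W
R_phenolic foam = R_total − R_other = 0.3996 K/W
k = L/(R·A) = 0.15/(0.3996×16.4)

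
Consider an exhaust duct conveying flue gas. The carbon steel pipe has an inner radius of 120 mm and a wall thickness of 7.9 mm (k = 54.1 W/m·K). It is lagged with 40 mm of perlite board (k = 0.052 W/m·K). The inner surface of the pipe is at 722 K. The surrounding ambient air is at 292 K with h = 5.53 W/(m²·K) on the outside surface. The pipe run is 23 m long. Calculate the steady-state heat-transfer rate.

For a radial system each layer contributes R = ln(r_out/r_in)/(2πkL); films add R = 1/(hA).
R_carbon steel pipe wall = ln(127.9/120)/(2π×54.1×23) = 8.155×10^-6 K/W
R_perlite board = ln(167.9/127.9)/(2π×0.052×23) = 0.03621 K/W
R_outer film = 1/(h_o·2πr_oL) = 1/(5.53×2π×0.1679×23) = 0.007453 K/W
R_total = 0.04367 K/W
Q = ΔT/R_total = 430/0.04367

Q ≈ 9850 W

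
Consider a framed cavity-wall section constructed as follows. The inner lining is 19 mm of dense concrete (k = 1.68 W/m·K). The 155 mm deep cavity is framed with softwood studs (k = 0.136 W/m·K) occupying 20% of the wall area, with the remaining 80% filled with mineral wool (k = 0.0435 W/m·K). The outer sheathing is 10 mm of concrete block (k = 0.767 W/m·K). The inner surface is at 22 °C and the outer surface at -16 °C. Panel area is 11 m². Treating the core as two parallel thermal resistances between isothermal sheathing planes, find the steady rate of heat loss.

Sheathing layers in series; stud and cavity paths in parallel between them.
R_inner = 0.019/(1.68×11) = 0.001028 K/W
R_stud  = 0.155/(0.136×0.2×11) = 0.518 K/W
R_cav   = 0.155/(0.0435×0.8×11) = 0.4049 K/W
1/R_core = 1/R_stud + 1/R_cav → R_core = 0.2273 K/W
R_outer = 0.01/(0.767×11) = 0.001185 K/W
R_total = 0.2295 K/W
Q = ΔT/R_total = 38/0.2295

Q ≈ 166 W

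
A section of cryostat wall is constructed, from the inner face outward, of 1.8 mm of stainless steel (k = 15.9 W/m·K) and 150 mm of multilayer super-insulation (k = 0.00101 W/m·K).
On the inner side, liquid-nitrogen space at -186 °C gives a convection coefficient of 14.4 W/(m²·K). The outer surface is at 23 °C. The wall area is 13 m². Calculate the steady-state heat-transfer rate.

Q ≈ 18.3 W

Using the resistance-network approach (series):
R_inner film = 1/(h_i·A) = 1/(14.4×13) = 0.005342 K/W
R_stainless steel = L/(kA) = 0.0018/(15.9×13) = 8.708×10^-6 K/W
R_multilayer super-insulation = L/(kA) = 0.15/(0.00101×13) = 11.42 K/W
R_total = 11.43 K/W
Q = ΔT / R_total = 209 / 11.43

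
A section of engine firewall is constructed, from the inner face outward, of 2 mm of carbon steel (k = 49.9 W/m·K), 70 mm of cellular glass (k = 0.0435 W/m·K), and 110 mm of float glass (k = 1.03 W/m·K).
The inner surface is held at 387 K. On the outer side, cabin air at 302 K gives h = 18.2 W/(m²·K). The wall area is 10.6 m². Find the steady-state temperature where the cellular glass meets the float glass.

Using the resistance-network approach (series):
R_carbon steel = L/(kA) = 0.002/(49.9×10.6) = 3.781×10^-6 K/W
R_cellular glass = L/(kA) = 0.07/(0.0435×10.6) = 0.1518 K/W
R_float glass = L/(kA) = 0.11/(1.03×10.6) = 0.01008 K/W
R_outer film = 1/(h_o·A) = 1/(18.2×10.6) = 0.005183 K/W
R_total = 0.1671 K/W;  Q = ΔT/R_total = 85/0.1671 = 508.8 W
T_interface = T_inner − Q·ΣR(inner→interface) = 387 − 509×0.1518

T ≈ 310 K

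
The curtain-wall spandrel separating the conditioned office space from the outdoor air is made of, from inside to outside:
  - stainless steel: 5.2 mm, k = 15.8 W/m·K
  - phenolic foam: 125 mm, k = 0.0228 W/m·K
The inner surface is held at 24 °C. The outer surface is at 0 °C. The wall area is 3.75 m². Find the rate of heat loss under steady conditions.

Model the wall as resistances in series:
R_stainless steel = L/(kA) = 0.0052/(15.8×3.75) = 8.776×10^-5 K/W
R_phenolic foam = L/(kA) = 0.125/(0.0228×3.75) = 1.462 K/W
R_total = 1.462 K/W
Q = ΔT / R_total = 24 / 1.462

Q ≈ 16.4 W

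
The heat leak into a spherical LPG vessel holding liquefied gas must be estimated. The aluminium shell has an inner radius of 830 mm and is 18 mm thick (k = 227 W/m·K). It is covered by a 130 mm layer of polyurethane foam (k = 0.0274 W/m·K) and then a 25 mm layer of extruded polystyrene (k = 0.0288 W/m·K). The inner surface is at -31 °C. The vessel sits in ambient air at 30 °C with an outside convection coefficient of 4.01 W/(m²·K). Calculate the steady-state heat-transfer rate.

Q ≈ 112 W

Spherical conduction: R = (1/r_in − 1/r_out)/(4πk) per layer; series-sum.
R_aluminium shell = (1/0.83 − 1/0.848)/(4π×227) = 8.965×10^-6 K/W
R_polyurethane foam = (1/0.848 − 1/0.978)/(4π×0.0274) = 0.4552 K/W
R_extruded polystyrene = (1/0.978 − 1/1.003)/(4π×0.0288) = 0.07042 K/W
R_outer film = 1/(h·4πr_o²) = 1/(4.01×4π×1.003²) = 0.01973 K/W
R_total = 0.5454 K/W
Q = ΔT/R_total = 61/0.5454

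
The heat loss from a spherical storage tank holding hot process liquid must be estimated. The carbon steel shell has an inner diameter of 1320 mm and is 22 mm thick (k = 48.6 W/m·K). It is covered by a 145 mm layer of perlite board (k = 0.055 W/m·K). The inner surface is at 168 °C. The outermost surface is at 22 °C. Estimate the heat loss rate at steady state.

Radial (spherical) resistances in series:
R_carbon steel shell = (1/0.66 − 1/0.682)/(4π×48.6) = 8.003×10^-5 K/W
R_perlite board = (1/0.682 − 1/0.827)/(4π×0.055) = 0.372 K/W
R_total = 0.372 K/W
Q = ΔT/R_total = 146/0.372

Q ≈ 392 W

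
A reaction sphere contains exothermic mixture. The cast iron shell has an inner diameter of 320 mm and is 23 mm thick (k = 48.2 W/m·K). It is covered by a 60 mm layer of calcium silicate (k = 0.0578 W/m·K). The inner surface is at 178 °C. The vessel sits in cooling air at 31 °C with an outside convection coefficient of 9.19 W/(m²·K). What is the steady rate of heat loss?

Radial (spherical) resistances in series:
R_cast iron shell = (1/0.16 − 1/0.183)/(4π×48.2) = 0.001297 K/W
R_calcium silicate = (1/0.183 − 1/0.243)/(4π×0.0578) = 1.858 K/W
R_outer film = 1/(h·4πr_o²) = 1/(9.19×4π×0.243²) = 0.1466 K/W
R_total = 2.006 K/W
Q = ΔT/R_total = 147/2.006

Q ≈ 73.3 W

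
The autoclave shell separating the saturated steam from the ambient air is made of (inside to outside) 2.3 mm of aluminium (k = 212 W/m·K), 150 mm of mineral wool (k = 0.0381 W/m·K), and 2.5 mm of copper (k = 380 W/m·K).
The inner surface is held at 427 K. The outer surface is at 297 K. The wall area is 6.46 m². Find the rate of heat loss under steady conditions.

Treating each layer as a thermal resistance in series:
R_aluminium = L/(kA) = 0.0023/(212×6.46) = 1.679×10^-6 K/W
R_mineral wool = L/(kA) = 0.15/(0.0381×6.46) = 0.6094 K/W
R_copper = L/(kA) = 0.0025/(380×6.46) = 1.018×10^-6 K/W
R_total = 0.6094 K/W
Q = ΔT / R_total = 130 / 0.6094

Q ≈ 213 W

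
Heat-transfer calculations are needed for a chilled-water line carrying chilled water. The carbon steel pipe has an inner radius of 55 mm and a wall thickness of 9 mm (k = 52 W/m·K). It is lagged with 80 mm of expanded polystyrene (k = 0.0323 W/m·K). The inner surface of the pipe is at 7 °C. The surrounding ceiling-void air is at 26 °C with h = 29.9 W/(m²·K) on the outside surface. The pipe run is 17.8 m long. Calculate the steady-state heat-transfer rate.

Treating each annulus and film as a series resistance:
R_carbon steel pipe wall = ln(64/55)/(2π×52×17.8) = 2.606×10^-5 K/W
R_expanded polystyrene = ln(144/64)/(2π×0.0323×17.8) = 0.2245 K/W
R_outer film = 1/(h_o·2πr_oL) = 1/(29.9×2π×0.144×17.8) = 0.002077 K/W
R_total = 0.2266 K/W
Q = ΔT/R_total = 19/0.2266

Q ≈ 83.9 W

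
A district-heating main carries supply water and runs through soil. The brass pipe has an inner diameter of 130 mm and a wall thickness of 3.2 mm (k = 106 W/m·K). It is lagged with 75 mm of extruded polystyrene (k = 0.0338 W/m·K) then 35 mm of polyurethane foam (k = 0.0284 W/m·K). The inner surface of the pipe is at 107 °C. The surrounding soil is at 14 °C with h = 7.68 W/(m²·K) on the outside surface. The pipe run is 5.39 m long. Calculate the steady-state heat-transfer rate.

Per-layer cylindrical resistances, series-summed:
R_brass pipe wall = ln(68.2/65)/(2π×106×5.39) = 1.339×10^-5 K/W
R_extruded polystyrene = ln(143.2/68.2)/(2π×0.0338×5.39) = 0.648 K/W
R_polyurethane foam = ln(178.2/143.2)/(2π×0.0284×5.39) = 0.2273 K/W
R_outer film = 1/(h_o·2πr_oL) = 1/(7.68×2π×0.1782×5.39) = 0.02158 K/W
R_total = 0.897 K/W
Q = ΔT/R_total = 93/0.897

Q ≈ 104 W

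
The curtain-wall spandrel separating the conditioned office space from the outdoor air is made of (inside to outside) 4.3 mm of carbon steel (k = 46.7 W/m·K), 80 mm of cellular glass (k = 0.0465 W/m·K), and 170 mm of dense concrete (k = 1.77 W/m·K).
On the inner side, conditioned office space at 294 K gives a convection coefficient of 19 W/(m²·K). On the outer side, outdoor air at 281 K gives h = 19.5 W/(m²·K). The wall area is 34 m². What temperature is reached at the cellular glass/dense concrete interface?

T ≈ 282 K

Series thermal resistances:
R_inner film = 1/(h_i·A) = 1/(19×34) = 0.001548 K/W
R_carbon steel = L/(kA) = 0.0043/(46.7×34) = 2.708×10^-6 K/W
R_cellular glass = L/(kA) = 0.08/(0.0465×34) = 0.0506 K/W
R_dense concrete = L/(kA) = 0.17/(1.77×34) = 0.002825 K/W
R_outer film = 1/(h_o·A) = 1/(19.5×34) = 0.001508 K/W
R_total = 0.05648 K/W;  Q = ΔT/R_total = 13/0.05648 = 230.2 W
T_interface = T_inner − Q·ΣR(inner→interface) = 294 − 230×0.05215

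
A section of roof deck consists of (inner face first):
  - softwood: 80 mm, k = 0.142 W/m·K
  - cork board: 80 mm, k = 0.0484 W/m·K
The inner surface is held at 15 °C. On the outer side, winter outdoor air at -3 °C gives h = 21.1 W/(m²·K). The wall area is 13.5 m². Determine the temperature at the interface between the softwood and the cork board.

T ≈ 10.5 °C

Using the resistance-network approach (series):
R_softwood = L/(kA) = 0.08/(0.142×13.5) = 0.04173 K/W
R_cork board = L/(kA) = 0.08/(0.0484×13.5) = 0.1224 K/W
R_outer film = 1/(h_o·A) = 1/(21.1×13.5) = 0.003511 K/W
R_total = 0.1677 K/W;  Q = ΔT/R_total = 18/0.1677 = 107.3 W
T_interface = T_inner − Q·ΣR(inner→interface) = 15 − 107×0.04173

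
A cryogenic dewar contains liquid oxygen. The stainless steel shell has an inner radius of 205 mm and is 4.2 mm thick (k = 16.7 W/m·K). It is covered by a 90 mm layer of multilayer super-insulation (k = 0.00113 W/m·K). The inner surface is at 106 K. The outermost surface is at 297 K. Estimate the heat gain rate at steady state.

Q ≈ 1.89 W

Each spherical layer contributes R = (1/r_i − 1/r_o)/(4πk):
R_stainless steel shell = (1/0.205 − 1/0.2092)/(4π×16.7) = 4.667×10^-4 K/W
R_multilayer super-insulation = (1/0.2092 − 1/0.2992)/(4π×0.00113) = 101.3 K/W
R_total = 101.3 K/W
Q = ΔT/R_total = 191/101.3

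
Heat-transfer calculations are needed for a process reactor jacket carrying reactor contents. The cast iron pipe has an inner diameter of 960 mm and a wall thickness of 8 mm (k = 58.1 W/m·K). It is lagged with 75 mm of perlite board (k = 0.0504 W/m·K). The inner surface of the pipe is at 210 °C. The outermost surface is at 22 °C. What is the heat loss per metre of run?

Cylindrical conduction, so R = ln(r₂/r₁)/(2πkL) per layer, in series:
R_cast iron pipe wall = ln(488/480)/(2π×58.1×1) = 4.528×10^-5 K/W
R_perlite board = ln(563/488)/(2π×0.0504×1) = 0.4515 K/W
R_total = 0.4515 K/W
Q = ΔT/R_total = 188/0.4515

q′ ≈ 416 W/m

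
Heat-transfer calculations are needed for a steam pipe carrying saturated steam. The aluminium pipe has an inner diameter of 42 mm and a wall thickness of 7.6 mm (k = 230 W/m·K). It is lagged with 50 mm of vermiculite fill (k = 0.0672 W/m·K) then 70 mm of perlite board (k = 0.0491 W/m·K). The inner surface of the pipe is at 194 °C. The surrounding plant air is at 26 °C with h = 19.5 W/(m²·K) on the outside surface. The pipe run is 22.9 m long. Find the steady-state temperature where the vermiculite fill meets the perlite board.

Radial resistances (cylindrical: R_cond = ln(r_o/r_i)/(2πkL), R_conv = 1/(h·2πrL)):
R_aluminium pipe wall = ln(28.6/21)/(2π×230×22.9) = 9.334×10^-6 K/W
R_vermiculite fill = ln(78.6/28.6)/(2π×0.0672×22.9) = 0.1046 K/W
R_perlite board = ln(148.6/78.6)/(2π×0.0491×22.9) = 0.09015 K/W
R_outer film = 1/(h_o·2πr_oL) = 1/(19.5×2π×0.1486×22.9) = 0.002398 K/W
R_total = 0.1971 K/W
Q = ΔT/R_total = 168/0.1971
Q = 852 W
T_interface = T_inner − Q·ΣR(inner→interface) = 194 − 852×0.1046

T ≈ 105 °C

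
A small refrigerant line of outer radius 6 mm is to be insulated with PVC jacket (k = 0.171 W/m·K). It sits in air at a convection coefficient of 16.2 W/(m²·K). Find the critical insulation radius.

r_cr ≈ 10.6 mm

For a cylinder r_cr = k/h = 0.171/16.2
r_cr = 10.6 mm; since the bare radius (6 mm) is below r_cr, adding a thin layer of insulation will *increase* heat loss.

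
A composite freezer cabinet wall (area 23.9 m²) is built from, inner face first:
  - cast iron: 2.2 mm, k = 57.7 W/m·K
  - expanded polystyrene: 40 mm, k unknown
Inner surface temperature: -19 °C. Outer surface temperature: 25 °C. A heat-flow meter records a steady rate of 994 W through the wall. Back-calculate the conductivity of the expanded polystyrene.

Treating each layer as a thermal resistance in series:
R_cast iron = L/(kA) = 0.0022/(57.7×23.9) = 1.595×10^-6 K/W
Sum of known resistances R_other = 1.595×10^-6 K/W
Total R = ΔT/Q = 44/994 = 0.04427 K/W
R_expanded polystyrene = R_total − R_other = 0.04426 K/W
k = L/(R·A) = 0.04/(0.04426×23.9)

k ≈ 0.0378 W/(m·K)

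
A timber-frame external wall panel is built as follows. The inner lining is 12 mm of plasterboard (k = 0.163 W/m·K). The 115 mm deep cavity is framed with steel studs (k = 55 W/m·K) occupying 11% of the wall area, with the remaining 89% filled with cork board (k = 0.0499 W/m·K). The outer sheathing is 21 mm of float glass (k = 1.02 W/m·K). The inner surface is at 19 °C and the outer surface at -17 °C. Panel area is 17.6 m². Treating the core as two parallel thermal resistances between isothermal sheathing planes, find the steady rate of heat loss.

Sheathing layers in series; stud and cavity paths in parallel between them.
R_inner = 0.012/(0.163×17.6) = 0.004183 K/W
R_stud  = 0.115/(55×0.11×17.6) = 0.00108 K/W
R_cav   = 0.115/(0.0499×0.89×17.6) = 0.1471 K/W
1/R_core = 1/R_stud + 1/R_cav → R_core = 0.001072 K/W
R_outer = 0.021/(1.02×17.6) = 0.00117 K/W
R_total = 0.006425 K/W
Q = ΔT/R_total = 36/0.006425

Q ≈ 5600 W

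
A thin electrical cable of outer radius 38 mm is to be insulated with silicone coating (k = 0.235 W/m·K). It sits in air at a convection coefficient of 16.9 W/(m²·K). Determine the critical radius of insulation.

For a cylinder r_cr = k/h = 0.235/16.9
r_cr = 13.9 mm; since the bare radius (38 mm) is above r_cr, any added insulation will reduce heat loss.

r_cr ≈ 13.9 mm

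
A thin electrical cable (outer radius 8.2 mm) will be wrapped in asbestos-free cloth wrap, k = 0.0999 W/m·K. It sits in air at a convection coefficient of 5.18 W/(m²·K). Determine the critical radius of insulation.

r_cr ≈ 19.3 mm

For a cylinder r_cr = k/h = 0.0999/5.18
r_cr = 19.3 mm; since the bare radius (8.2 mm) is below r_cr, adding a thin layer of insulation will *increase* heat loss.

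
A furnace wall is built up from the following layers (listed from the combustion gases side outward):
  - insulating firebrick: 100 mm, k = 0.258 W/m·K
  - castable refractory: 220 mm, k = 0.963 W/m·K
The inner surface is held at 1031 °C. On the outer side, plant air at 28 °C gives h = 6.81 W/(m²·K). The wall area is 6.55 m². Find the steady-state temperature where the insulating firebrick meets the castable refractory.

T ≈ 521 °C

Series thermal resistances:
R_insulating firebrick = L/(kA) = 0.1/(0.258×6.55) = 0.05918 K/W
R_castable refractory = L/(kA) = 0.22/(0.963×6.55) = 0.03488 K/W
R_outer film = 1/(h_o·A) = 1/(6.81×6.55) = 0.02242 K/W
R_total = 0.1165 K/W;  Q = ΔT/R_total = 1003/0.1165 = 8612 W
T_interface = T_inner − Q·ΣR(inner→interface) = 1031 − 8610×0.05918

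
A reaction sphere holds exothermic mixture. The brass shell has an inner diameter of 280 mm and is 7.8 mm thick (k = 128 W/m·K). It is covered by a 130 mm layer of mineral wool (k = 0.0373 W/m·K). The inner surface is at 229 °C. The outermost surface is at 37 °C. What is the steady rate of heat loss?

Q ≈ 28.4 W

Each spherical layer contributes R = (1/r_i − 1/r_o)/(4πk):
R_brass shell = (1/0.14 − 1/0.1478)/(4π×128) = 2.344×10^-4 K/W
R_mineral wool = (1/0.1478 − 1/0.2778)/(4π×0.0373) = 6.755 K/W
R_total = 6.755 K/W
Q = ΔT/R_total = 192/6.755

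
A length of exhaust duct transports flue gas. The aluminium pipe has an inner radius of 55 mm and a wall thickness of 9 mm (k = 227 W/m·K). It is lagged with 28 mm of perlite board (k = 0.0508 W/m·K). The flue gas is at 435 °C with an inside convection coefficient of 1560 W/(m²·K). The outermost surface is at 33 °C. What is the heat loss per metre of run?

Per-layer cylindrical resistances, series-summed:
R_inner film = 1/(h_i·2πr₁L) = 1/(1560×2π×0.055×1) = 0.001855 K/W
R_aluminium pipe wall = ln(64/55)/(2π×227×1) = 1.063×10^-4 K/W
R_perlite board = ln(92/64)/(2π×0.0508×1) = 1.137 K/W
R_total = 1.139 K/W
Q = ΔT/R_total = 402/1.139

q′ ≈ 353 W/m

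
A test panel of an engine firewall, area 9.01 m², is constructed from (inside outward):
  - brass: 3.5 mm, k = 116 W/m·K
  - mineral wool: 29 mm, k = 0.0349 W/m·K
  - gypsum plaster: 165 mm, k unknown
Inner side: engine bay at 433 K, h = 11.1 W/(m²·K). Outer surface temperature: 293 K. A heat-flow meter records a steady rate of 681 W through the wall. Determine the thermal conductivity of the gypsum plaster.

Thermal resistances in series:
R_inner film = 1/(h_i·A) = 1/(11.1×9.01) = 0.009999 K/W
R_brass = L/(kA) = 0.0035/(116×9.01) = 3.349×10^-6 K/W
R_mineral wool = L/(kA) = 0.029/(0.0349×9.01) = 0.09222 K/W
Sum of known resistances R_other = 0.1022 K/W
Total R = ΔT/Q = 140/681 = 0.2056 K/W
R_gypsum plaster = R_total − R_other = 0.1034 K/W
k = L/(R·A) = 0.165/(0.1034×9.01)

k ≈ 0.177 W/(m·K)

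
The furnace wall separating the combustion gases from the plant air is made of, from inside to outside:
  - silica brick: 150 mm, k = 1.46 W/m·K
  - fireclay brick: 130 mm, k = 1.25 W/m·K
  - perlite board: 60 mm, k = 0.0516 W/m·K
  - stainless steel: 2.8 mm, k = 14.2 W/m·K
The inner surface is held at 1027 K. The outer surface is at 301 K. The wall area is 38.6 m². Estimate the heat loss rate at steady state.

Treating each layer as a thermal resistance in series:
R_silica brick = L/(kA) = 0.15/(1.46×38.6) = 0.002662 K/W
R_fireclay brick = L/(kA) = 0.13/(1.25×38.6) = 0.002694 K/W
R_perlite board = L/(kA) = 0.06/(0.0516×38.6) = 0.03012 K/W
R_stainless steel = L/(kA) = 0.0028/(14.2×38.6) = 5.108×10^-6 K/W
R_total = 0.03549 K/W
Q = ΔT / R_total = 726 / 0.03549

Q ≈ 20500 W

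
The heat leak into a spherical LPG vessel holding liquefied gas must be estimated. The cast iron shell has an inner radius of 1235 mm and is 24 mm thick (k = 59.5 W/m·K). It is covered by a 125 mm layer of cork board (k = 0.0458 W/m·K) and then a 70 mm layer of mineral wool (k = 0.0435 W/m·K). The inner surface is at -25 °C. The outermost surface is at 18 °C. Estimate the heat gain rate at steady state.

Q ≈ 228 W

Radial (spherical) resistances in series:
R_cast iron shell = (1/1.235 − 1/1.259)/(4π×59.5) = 2.064×10^-5 K/W
R_cork board = (1/1.259 − 1/1.384)/(4π×0.0458) = 0.1246 K/W
R_mineral wool = (1/1.384 − 1/1.454)/(4π×0.0435) = 0.06364 K/W
R_total = 0.1883 K/W
Q = ΔT/R_total = 43/0.1883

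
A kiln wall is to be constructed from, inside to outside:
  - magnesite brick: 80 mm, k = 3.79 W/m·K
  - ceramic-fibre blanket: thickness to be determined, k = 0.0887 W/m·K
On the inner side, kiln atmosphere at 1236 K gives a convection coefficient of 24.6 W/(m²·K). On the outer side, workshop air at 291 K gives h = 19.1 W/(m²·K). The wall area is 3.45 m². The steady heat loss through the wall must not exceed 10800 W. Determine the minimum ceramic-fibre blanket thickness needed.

Treating each layer as a thermal resistance in series:
R_inner film = 1/(h_i·A) = 1/(24.6×3.45) = 0.01178 K/W
R_magnesite brick = L/(kA) = 0.08/(3.79×3.45) = 0.006118 K/W
R_outer film = 1/(h_o·A) = 1/(19.1×3.45) = 0.01518 K/W
Sum of the known resistances R_other = 0.03308 K/W
Required total resistance R_tot = ΔT/Q_allow = 945/10800 = 0.0875 K/W
R_ceramic-fibre blanket = R_tot − R_other = 0.05442 K/W
L = R·k·A = 0.05442×0.0887×3.45

L ≈ 16.7 mm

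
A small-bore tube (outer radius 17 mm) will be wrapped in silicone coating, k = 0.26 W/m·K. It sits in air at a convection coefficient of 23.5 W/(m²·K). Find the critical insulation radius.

For a cylinder r_cr = k/h = 0.26/23.5
r_cr = 11.1 mm; since the bare radius (17 mm) is above r_cr, any added insulation will reduce heat loss.

r_cr ≈ 11.1 mm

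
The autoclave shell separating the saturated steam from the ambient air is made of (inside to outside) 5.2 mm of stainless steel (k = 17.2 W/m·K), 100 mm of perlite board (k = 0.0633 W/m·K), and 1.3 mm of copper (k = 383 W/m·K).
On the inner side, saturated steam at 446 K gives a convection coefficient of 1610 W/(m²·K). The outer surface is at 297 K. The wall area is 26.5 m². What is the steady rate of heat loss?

Q ≈ 2500 W

Model the wall as resistances in series:
R_inner film = 1/(h_i·A) = 1/(1610×26.5) = 2.344×10^-5 K/W
R_stainless steel = L/(kA) = 0.0052/(17.2×26.5) = 1.141×10^-5 K/W
R_perlite board = L/(kA) = 0.1/(0.0633×26.5) = 0.05961 K/W
R_copper = L/(kA) = 0.0013/(383×26.5) = 1.281×10^-7 K/W
R_total = 0.05965 K/W
Q = ΔT / R_total = 149 / 0.05965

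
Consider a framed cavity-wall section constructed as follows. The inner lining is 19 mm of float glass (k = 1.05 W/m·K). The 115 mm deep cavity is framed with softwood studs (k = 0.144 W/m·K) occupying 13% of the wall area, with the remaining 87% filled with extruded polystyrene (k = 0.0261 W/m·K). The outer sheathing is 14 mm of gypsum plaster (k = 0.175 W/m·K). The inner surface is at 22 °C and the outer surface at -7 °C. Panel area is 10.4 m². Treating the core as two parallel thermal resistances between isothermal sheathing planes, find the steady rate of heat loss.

Q ≈ 105 W

Sheathing layers in series; stud and cavity paths in parallel between them.
R_inner = 0.019/(1.05×10.4) = 0.00174 K/W
R_stud  = 0.115/(0.144×0.13×10.4) = 0.5907 K/W
R_cav   = 0.115/(0.0261×0.87×10.4) = 0.487 K/W
1/R_core = 1/R_stud + 1/R_cav → R_core = 0.2669 K/W
R_outer = 0.014/(0.175×10.4) = 0.007692 K/W
R_total = 0.2764 K/W
Q = ΔT/R_total = 29/0.2764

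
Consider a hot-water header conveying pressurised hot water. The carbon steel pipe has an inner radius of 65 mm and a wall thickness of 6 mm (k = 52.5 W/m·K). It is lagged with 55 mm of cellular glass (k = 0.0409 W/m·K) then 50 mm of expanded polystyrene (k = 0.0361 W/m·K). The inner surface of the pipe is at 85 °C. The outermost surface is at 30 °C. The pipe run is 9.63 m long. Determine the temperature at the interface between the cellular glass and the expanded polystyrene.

T ≈ 51.9 °C

For a radial system each layer contributes R = ln(r_out/r_in)/(2πkL); films add R = 1/(hA).
R_carbon steel pipe wall = ln(71/65)/(2π×52.5×9.63) = 2.779×10^-5 K/W
R_cellular glass = ln(126/71)/(2π×0.0409×9.63) = 0.2318 K/W
R_expanded polystyrene = ln(176/126)/(2π×0.0361×9.63) = 0.153 K/W
R_total = 0.3848 K/W
Q = ΔT/R_total = 55/0.3848
Q = 143 W
T_interface = T_inner − Q·ΣR(inner→interface) = 85 − 143×0.2318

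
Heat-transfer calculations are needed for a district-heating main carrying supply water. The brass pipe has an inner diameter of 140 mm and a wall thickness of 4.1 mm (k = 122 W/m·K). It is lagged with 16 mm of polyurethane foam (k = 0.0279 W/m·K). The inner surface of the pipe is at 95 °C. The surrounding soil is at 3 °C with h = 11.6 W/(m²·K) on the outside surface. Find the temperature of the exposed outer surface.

Radial resistances (cylindrical: R_cond = ln(r_o/r_i)/(2πkL), R_conv = 1/(h·2πrL)):
R_brass pipe wall = ln(74.1/70)/(2π×122×1) = 7.426×10^-5 K/W
R_polyurethane foam = ln(90.1/74.1)/(2π×0.0279×1) = 1.115 K/W
R_outer film = 1/(h_o·2πr_oL) = 1/(11.6×2π×0.0901×1) = 0.1523 K/W
R_total = 1.268 K/W
Q = ΔT/R_total = 92/1.268
Q = 72.6 W/m
T_interface = T_inner − Q·ΣR(inner→interface) = 95 − 72.6×1.115

T ≈ 14.1 °C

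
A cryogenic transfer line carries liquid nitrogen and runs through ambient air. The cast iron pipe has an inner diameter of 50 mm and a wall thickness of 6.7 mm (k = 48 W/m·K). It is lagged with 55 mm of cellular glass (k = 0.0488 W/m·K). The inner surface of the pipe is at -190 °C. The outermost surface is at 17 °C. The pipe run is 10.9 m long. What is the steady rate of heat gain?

Q ≈ 687 W

Treating each annulus and film as a series resistance:
R_cast iron pipe wall = ln(31.7/25)/(2π×48×10.9) = 7.223×10^-5 K/W
R_cellular glass = ln(86.7/31.7)/(2π×0.0488×10.9) = 0.301 K/W
R_total = 0.3011 K/W
Q = ΔT/R_total = 207/0.3011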